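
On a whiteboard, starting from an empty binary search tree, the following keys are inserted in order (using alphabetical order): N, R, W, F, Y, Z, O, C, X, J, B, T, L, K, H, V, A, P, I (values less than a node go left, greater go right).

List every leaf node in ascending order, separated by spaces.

Resulting structure (node: left, right):
  N: L=F, R=R
  R: L=O, R=W
  W: L=T, R=Y
  F: L=C, R=J
  Y: L=X, R=Z
  Z: L=–, R=–
  O: L=–, R=P
  C: L=B, R=–
  X: L=–, R=–
  J: L=H, R=L
  B: L=A, R=–
  T: L=–, R=V
  L: L=K, R=–
  K: L=–, R=–
  H: L=–, R=I
  V: L=–, R=–
  A: L=–, R=–
  P: L=–, R=–
  I: L=–, R=–

A I K P V X Z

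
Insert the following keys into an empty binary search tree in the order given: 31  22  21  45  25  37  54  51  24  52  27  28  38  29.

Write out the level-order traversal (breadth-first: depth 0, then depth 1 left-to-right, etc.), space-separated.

Insert 31: tree is empty, so 31 becomes the root.
Insert 22: 22 < 31 → go left. Place as left child of 31.
Insert 21: 21 < 31 → go left; 21 < 22 → go left. Place as left child of 22.
Insert 45: 45 > 31 → go right. Place as right child of 31.
Insert 25: 25 < 31 → go left; 25 > 22 → go right. Place as right child of 22.
Insert 37: 37 > 31 → go right; 37 < 45 → go left. Place as left child of 45.
Insert 54: 54 > 31 → go right; 54 > 45 → go right. Place as right child of 45.
Insert 51: 51 > 31 → go right; 51 > 45 → go right; 51 < 54 → go left. Place as left child of 54.
Insert 24: 24 < 31 → go left; 24 > 22 → go right; 24 < 25 → go left. Place as left child of 25.
Insert 52: 52 > 31 → go right; 52 > 45 → go right; 52 < 54 → go left; 52 > 51 → go right. Place as right child of 51.
Insert 27: 27 < 31 → go left; 27 > 22 → go right; 27 > 25 → go right. Place as right child of 25.
Insert 28: 28 < 31 → go left; 28 > 22 → go right; 28 > 25 → go right; 28 > 27 → go right. Place as right child of 27.
Insert 38: 38 > 31 → go right; 38 < 45 → go left; 38 > 37 → go right. Place as right child of 37.
Insert 29: 29 < 31 → go left; 29 > 22 → go right; 29 > 25 → go right; 29 > 27 → go right; 29 > 28 → go right. Place as right child of 28.

31 22 45 21 25 37 54 24 27 38 51 28 52 29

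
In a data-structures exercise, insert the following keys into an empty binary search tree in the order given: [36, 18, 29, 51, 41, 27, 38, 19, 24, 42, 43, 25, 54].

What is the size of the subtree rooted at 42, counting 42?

Resulting structure (node: left, right):
  36: L=18, R=51
  18: L=–, R=29
  29: L=27, R=–
  51: L=41, R=54
  41: L=38, R=42
  27: L=19, R=–
  38: L=–, R=–
  19: L=–, R=24
  24: L=–, R=25
  42: L=–, R=43
  43: L=–, R=–
  25: L=–, R=–
  54: L=–, R=–

Subtree rooted at 42 contains: 42, 43 — 2 nodes.

2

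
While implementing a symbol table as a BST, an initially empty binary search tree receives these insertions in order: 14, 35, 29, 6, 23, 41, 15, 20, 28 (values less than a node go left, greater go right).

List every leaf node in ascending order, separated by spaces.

6 20 28 41

14: root
35: right child of 14 (depth 1)
29: left child of 35 (depth 2)
6: left child of 14 (depth 1)
23: left child of 29 (depth 3)
41: right child of 35 (depth 2)
15: left child of 23 (depth 4)
20: right child of 15 (depth 5)
28: right child of 23 (depth 4)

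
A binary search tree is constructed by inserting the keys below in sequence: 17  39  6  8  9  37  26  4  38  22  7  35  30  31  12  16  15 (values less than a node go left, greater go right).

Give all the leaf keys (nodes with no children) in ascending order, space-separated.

Resulting structure (node: left, right):
  17: L=6, R=39
  39: L=37, R=–
  6: L=4, R=8
  8: L=7, R=9
  9: L=–, R=12
  37: L=26, R=38
  26: L=22, R=35
  4: L=–, R=–
  38: L=–, R=–
  22: L=–, R=–
  7: L=–, R=–
  35: L=30, R=–
  30: L=–, R=31
  31: L=–, R=–
  12: L=–, R=16
  16: L=15, R=–
  15: L=–, R=–

4 7 15 22 31 38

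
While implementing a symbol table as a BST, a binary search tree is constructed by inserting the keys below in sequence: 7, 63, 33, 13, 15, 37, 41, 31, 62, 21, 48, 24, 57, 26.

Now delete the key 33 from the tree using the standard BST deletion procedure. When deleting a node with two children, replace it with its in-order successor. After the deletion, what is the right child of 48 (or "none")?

57

Insert 7: tree is empty, so 7 becomes the root.
Insert 63: 63 > 7 → go right. Place as right child of 7.
Insert 33: 33 > 7 → go right; 33 < 63 → go left. Place as left child of 63.
Insert 13: 13 > 7 → go right; 13 < 63 → go left; 13 < 33 → go left. Place as left child of 33.
Insert 15: 15 > 7 → go right; 15 < 63 → go left; 15 < 33 → go left; 15 > 13 → go right. Place as right child of 13.
Insert 37: 37 > 7 → go right; 37 < 63 → go left; 37 > 33 → go right. Place as right child of 33.
Insert 41: 41 > 7 → go right; 41 < 63 → go left; 41 > 33 → go right; 41 > 37 → go right. Place as right child of 37.
Insert 31: 31 > 7 → go right; 31 < 63 → go left; 31 < 33 → go left; 31 > 13 → go right; 31 > 15 → go right. Place as right child of 15.
Insert 62: 62 > 7 → go right; 62 < 63 → go left; 62 > 33 → go right; 62 > 37 → go right; 62 > 41 → go right. Place as right child of 41.
Insert 21: 21 > 7 → go right; 21 < 63 → go left; 21 < 33 → go left; 21 > 13 → go right; 21 > 15 → go right; 21 < 31 → go left. Place as left child of 31.
Insert 48: 48 > 7 → go right; 48 < 63 → go left; 48 > 33 → go right; 48 > 37 → go right; 48 > 41 → go right; 48 < 62 → go left. Place as left child of 62.
Insert 24: 24 > 7 → go right; 24 < 63 → go left; 24 < 33 → go left; 24 > 13 → go right; 24 > 15 → go right; 24 < 31 → go left; 24 > 21 → go right. Place as right child of 21.
Insert 57: 57 > 7 → go right; 57 < 63 → go left; 57 > 33 → go right; 57 > 37 → go right; 57 > 41 → go right; 57 < 62 → go left; 57 > 48 → go right. Place as right child of 48.
Insert 26: 26 > 7 → go right; 26 < 63 → go left; 26 < 33 → go left; 26 > 13 → go right; 26 > 15 → go right; 26 < 31 → go left; 26 > 21 → go right; 26 > 24 → go right. Place as right child of 24.

Delete 33 (two children — replace with in-order successor).
After deletion, 48's right child: 57.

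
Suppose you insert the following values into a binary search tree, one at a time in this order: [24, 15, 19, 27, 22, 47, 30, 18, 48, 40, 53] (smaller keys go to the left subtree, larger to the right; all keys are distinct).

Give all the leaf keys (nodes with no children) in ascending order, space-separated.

Resulting structure (node: left, right):
  24: L=15, R=27
  15: L=–, R=19
  19: L=18, R=22
  27: L=–, R=47
  22: L=–, R=–
  47: L=30, R=48
  30: L=–, R=40
  18: L=–, R=–
  48: L=–, R=53
  40: L=–, R=–
  53: L=–, R=–

18 22 40 53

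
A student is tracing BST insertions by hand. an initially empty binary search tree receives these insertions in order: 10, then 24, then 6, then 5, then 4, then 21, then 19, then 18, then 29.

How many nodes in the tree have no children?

3

10: root
24: right child of 10 (depth 1)
6: left child of 10 (depth 1)
5: left child of 6 (depth 2)
4: left child of 5 (depth 3)
21: left child of 24 (depth 2)
19: left child of 21 (depth 3)
18: left child of 19 (depth 4)
29: right child of 24 (depth 2)

Leaves: 4, 18, 29 — 3 in total.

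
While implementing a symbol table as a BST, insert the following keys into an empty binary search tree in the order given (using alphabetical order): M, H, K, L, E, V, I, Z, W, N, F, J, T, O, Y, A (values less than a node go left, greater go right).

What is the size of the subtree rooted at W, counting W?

2

M: root
H: left child of M (depth 1)
K: right child of H (depth 2)
L: right child of K (depth 3)
E: left child of H (depth 2)
V: right child of M (depth 1)
I: left child of K (depth 3)
Z: right child of V (depth 2)
W: left child of Z (depth 3)
N: left child of V (depth 2)
F: right child of E (depth 3)
J: right child of I (depth 4)
T: right child of N (depth 3)
O: left child of T (depth 4)
Y: right child of W (depth 4)
A: left child of E (depth 3)

Subtree rooted at W contains: W, Y — 2 nodes.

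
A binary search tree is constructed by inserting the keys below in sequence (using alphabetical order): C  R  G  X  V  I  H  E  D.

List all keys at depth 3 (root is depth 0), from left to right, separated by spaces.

E I V

Insert C: tree is empty, so C becomes the root.
Insert R: R > C → go right. Place as right child of C.
Insert G: G > C → go right; G < R → go left. Place as left child of R.
Insert X: X > C → go right; X > R → go right. Place as right child of R.
Insert V: V > C → go right; V > R → go right; V < X → go left. Place as left child of X.
Insert I: I > C → go right; I < R → go left; I > G → go right. Place as right child of G.
Insert H: H > C → go right; H < R → go left; H > G → go right; H < I → go left. Place as left child of I.
Insert E: E > C → go right; E < R → go left; E < G → go left. Place as left child of G.
Insert D: D > C → go right; D < R → go left; D < G → go left; D < E → go left. Place as left child of E.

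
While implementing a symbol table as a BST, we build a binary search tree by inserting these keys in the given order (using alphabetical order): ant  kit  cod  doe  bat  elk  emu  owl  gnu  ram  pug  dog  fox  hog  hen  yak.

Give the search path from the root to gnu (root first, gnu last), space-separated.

ant kit cod doe elk emu gnu

Insert ant: tree is empty, so ant becomes the root.
Insert kit: kit > ant → go right. Place as right child of ant.
Insert cod: cod > ant → go right; cod < kit → go left. Place as left child of kit.
Insert doe: doe > ant → go right; doe < kit → go left; doe > cod → go right. Place as right child of cod.
Insert bat: bat > ant → go right; bat < kit → go left; bat < cod → go left. Place as left child of cod.
Insert elk: elk > ant → go right; elk < kit → go left; elk > cod → go right; elk > doe → go right. Place as right child of doe.
Insert emu: emu > ant → go right; emu < kit → go left; emu > cod → go right; emu > doe → go right; emu > elk → go right. Place as right child of elk.
Insert owl: owl > ant → go right; owl > kit → go right. Place as right child of kit.
Insert gnu: gnu > ant → go right; gnu < kit → go left; gnu > cod → go right; gnu > doe → go right; gnu > elk → go right; gnu > emu → go right. Place as right child of emu.
Insert ram: ram > ant → go right; ram > kit → go right; ram > owl → go right. Place as right child of owl.
Insert pug: pug > ant → go right; pug > kit → go right; pug > owl → go right; pug < ram → go left. Place as left child of ram.
Insert dog: dog > ant → go right; dog < kit → go left; dog > cod → go right; dog > doe → go right; dog < elk → go left. Place as left child of elk.
Insert fox: fox > ant → go right; fox < kit → go left; fox > cod → go right; fox > doe → go right; fox > elk → go right; fox > emu → go right; fox < gnu → go left. Place as left child of gnu.
Insert hog: hog > ant → go right; hog < kit → go left; hog > cod → go right; hog > doe → go right; hog > elk → go right; hog > emu → go right; hog > gnu → go right. Place as right child of gnu.
Insert hen: hen > ant → go right; hen < kit → go left; hen > cod → go right; hen > doe → go right; hen > elk → go right; hen > emu → go right; hen > gnu → go right; hen < hog → go left. Place as left child of hog.
Insert yak: yak > ant → go right; yak > kit → go right; yak > owl → go right; yak > ram → go right. Place as right child of ram.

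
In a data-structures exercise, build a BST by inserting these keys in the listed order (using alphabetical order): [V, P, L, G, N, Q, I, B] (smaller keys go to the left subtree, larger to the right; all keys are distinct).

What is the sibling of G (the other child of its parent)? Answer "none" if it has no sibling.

Insert V: tree is empty, so V becomes the root.
Insert P: P < V → go left. Place as left child of V.
Insert L: L < V → go left; L < P → go left. Place as left child of P.
Insert G: G < V → go left; G < P → go left; G < L → go left. Place as left child of L.
Insert N: N < V → go left; N < P → go left; N > L → go right. Place as right child of L.
Insert Q: Q < V → go left; Q > P → go right. Place as right child of P.
Insert I: I < V → go left; I < P → go left; I < L → go left; I > G → go right. Place as right child of G.
Insert B: B < V → go left; B < P → go left; B < L → go left; B < G → go left. Place as left child of G.

G's parent is L; the other child of L is N.

N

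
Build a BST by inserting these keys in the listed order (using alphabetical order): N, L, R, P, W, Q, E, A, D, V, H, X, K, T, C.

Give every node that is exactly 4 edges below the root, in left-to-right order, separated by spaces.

Resulting structure (node: left, right):
  N: L=L, R=R
  L: L=E, R=–
  R: L=P, R=W
  P: L=–, R=Q
  W: L=V, R=X
  Q: L=–, R=–
  E: L=A, R=H
  A: L=–, R=D
  D: L=C, R=–
  V: L=T, R=–
  H: L=–, R=K
  X: L=–, R=–
  K: L=–, R=–
  T: L=–, R=–
  C: L=–, R=–

D K T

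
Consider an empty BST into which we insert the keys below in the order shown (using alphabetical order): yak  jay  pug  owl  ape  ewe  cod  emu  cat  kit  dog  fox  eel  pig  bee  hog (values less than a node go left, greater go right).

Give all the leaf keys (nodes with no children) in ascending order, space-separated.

bee eel hog kit pig

yak: root
jay: left child of yak (depth 1)
pug: right child of jay (depth 2)
owl: left child of pug (depth 3)
ape: left child of jay (depth 2)
ewe: right child of ape (depth 3)
cod: left child of ewe (depth 4)
emu: right child of cod (depth 5)
cat: left child of cod (depth 5)
kit: left child of owl (depth 4)
dog: left child of emu (depth 6)
fox: right child of ewe (depth 4)
eel: right child of dog (depth 7)
pig: right child of owl (depth 4)
bee: left child of cat (depth 6)
hog: right child of fox (depth 5)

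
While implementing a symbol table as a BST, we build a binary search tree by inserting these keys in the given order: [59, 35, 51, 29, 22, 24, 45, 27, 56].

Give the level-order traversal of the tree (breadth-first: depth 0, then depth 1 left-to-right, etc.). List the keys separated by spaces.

59 35 29 51 22 45 56 24 27

Resulting structure (node: left, right):
  59: L=35, R=–
  35: L=29, R=51
  51: L=45, R=56
  29: L=22, R=–
  22: L=–, R=24
  24: L=–, R=27
  45: L=–, R=–
  27: L=–, R=–
  56: L=–, R=–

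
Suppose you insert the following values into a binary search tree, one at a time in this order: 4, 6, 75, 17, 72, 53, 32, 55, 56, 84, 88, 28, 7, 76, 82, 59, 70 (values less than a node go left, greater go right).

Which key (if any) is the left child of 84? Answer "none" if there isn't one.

Insert 4: tree is empty, so 4 becomes the root.
Insert 6: 6 > 4 → go right. Place as right child of 4.
Insert 75: 75 > 4 → go right; 75 > 6 → go right. Place as right child of 6.
Insert 17: 17 > 4 → go right; 17 > 6 → go right; 17 < 75 → go left. Place as left child of 75.
Insert 72: 72 > 4 → go right; 72 > 6 → go right; 72 < 75 → go left; 72 > 17 → go right. Place as right child of 17.
Insert 53: 53 > 4 → go right; 53 > 6 → go right; 53 < 75 → go left; 53 > 17 → go right; 53 < 72 → go left. Place as left child of 72.
Insert 32: 32 > 4 → go right; 32 > 6 → go right; 32 < 75 → go left; 32 > 17 → go right; 32 < 72 → go left; 32 < 53 → go left. Place as left child of 53.
Insert 55: 55 > 4 → go right; 55 > 6 → go right; 55 < 75 → go left; 55 > 17 → go right; 55 < 72 → go left; 55 > 53 → go right. Place as right child of 53.
Insert 56: 56 > 4 → go right; 56 > 6 → go right; 56 < 75 → go left; 56 > 17 → go right; 56 < 72 → go left; 56 > 53 → go right; 56 > 55 → go right. Place as right child of 55.
Insert 84: 84 > 4 → go right; 84 > 6 → go right; 84 > 75 → go right. Place as right child of 75.
Insert 88: 88 > 4 → go right; 88 > 6 → go right; 88 > 75 → go right; 88 > 84 → go right. Place as right child of 84.
Insert 28: 28 > 4 → go right; 28 > 6 → go right; 28 < 75 → go left; 28 > 17 → go right; 28 < 72 → go left; 28 < 53 → go left; 28 < 32 → go left. Place as left child of 32.
Insert 7: 7 > 4 → go right; 7 > 6 → go right; 7 < 75 → go left; 7 < 17 → go left. Place as left child of 17.
Insert 76: 76 > 4 → go right; 76 > 6 → go right; 76 > 75 → go right; 76 < 84 → go left. Place as left child of 84.
Insert 82: 82 > 4 → go right; 82 > 6 → go right; 82 > 75 → go right; 82 < 84 → go left; 82 > 76 → go right. Place as right child of 76.
Insert 59: 59 > 4 → go right; 59 > 6 → go right; 59 < 75 → go left; 59 > 17 → go right; 59 < 72 → go left; 59 > 53 → go right; 59 > 55 → go right; 59 > 56 → go right. Place as right child of 56.
Insert 70: 70 > 4 → go right; 70 > 6 → go right; 70 < 75 → go left; 70 > 17 → go right; 70 < 72 → go left; 70 > 53 → go right; 70 > 55 → go right; 70 > 56 → go right; 70 > 59 → go right. Place as right child of 59.

76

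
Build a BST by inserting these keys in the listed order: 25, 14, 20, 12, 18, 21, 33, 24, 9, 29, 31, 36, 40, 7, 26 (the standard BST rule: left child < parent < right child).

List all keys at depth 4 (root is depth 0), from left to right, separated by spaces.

7 24

Insert 25: tree is empty, so 25 becomes the root.
Insert 14: 14 < 25 → go left. Place as left child of 25.
Insert 20: 20 < 25 → go left; 20 > 14 → go right. Place as right child of 14.
Insert 12: 12 < 25 → go left; 12 < 14 → go left. Place as left child of 14.
Insert 18: 18 < 25 → go left; 18 > 14 → go right; 18 < 20 → go left. Place as left child of 20.
Insert 21: 21 < 25 → go left; 21 > 14 → go right; 21 > 20 → go right. Place as right child of 20.
Insert 33: 33 > 25 → go right. Place as right child of 25.
Insert 24: 24 < 25 → go left; 24 > 14 → go right; 24 > 20 → go right; 24 > 21 → go right. Place as right child of 21.
Insert 9: 9 < 25 → go left; 9 < 14 → go left; 9 < 12 → go left. Place as left child of 12.
Insert 29: 29 > 25 → go right; 29 < 33 → go left. Place as left child of 33.
Insert 31: 31 > 25 → go right; 31 < 33 → go left; 31 > 29 → go right. Place as right child of 29.
Insert 36: 36 > 25 → go right; 36 > 33 → go right. Place as right child of 33.
Insert 40: 40 > 25 → go right; 40 > 33 → go right; 40 > 36 → go right. Place as right child of 36.
Insert 7: 7 < 25 → go left; 7 < 14 → go left; 7 < 12 → go left; 7 < 9 → go left. Place as left child of 9.
Insert 26: 26 > 25 → go right; 26 < 33 → go left; 26 < 29 → go left. Place as left child of 29.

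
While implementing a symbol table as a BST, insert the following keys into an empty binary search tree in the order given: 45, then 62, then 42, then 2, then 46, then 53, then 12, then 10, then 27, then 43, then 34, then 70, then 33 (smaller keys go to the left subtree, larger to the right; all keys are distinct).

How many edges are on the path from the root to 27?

Insert 45: tree is empty, so 45 becomes the root.
Insert 62: 62 > 45 → go right. Place as right child of 45.
Insert 42: 42 < 45 → go left. Place as left child of 45.
Insert 2: 2 < 45 → go left; 2 < 42 → go left. Place as left child of 42.
Insert 46: 46 > 45 → go right; 46 < 62 → go left. Place as left child of 62.
Insert 53: 53 > 45 → go right; 53 < 62 → go left; 53 > 46 → go right. Place as right child of 46.
Insert 12: 12 < 45 → go left; 12 < 42 → go left; 12 > 2 → go right. Place as right child of 2.
Insert 10: 10 < 45 → go left; 10 < 42 → go left; 10 > 2 → go right; 10 < 12 → go left. Place as left child of 12.
Insert 27: 27 < 45 → go left; 27 < 42 → go left; 27 > 2 → go right; 27 > 12 → go right. Place as right child of 12.
Insert 43: 43 < 45 → go left; 43 > 42 → go right. Place as right child of 42.
Insert 34: 34 < 45 → go left; 34 < 42 → go left; 34 > 2 → go right; 34 > 12 → go right; 34 > 27 → go right. Place as right child of 27.
Insert 70: 70 > 45 → go right; 70 > 62 → go right. Place as right child of 62.
Insert 33: 33 < 45 → go left; 33 < 42 → go left; 33 > 2 → go right; 33 > 12 → go right; 33 > 27 → go right; 33 < 34 → go left. Place as left child of 34.

Path to 27: 45 → 42 → 2 → 12 → 27, which is 4 edges.

4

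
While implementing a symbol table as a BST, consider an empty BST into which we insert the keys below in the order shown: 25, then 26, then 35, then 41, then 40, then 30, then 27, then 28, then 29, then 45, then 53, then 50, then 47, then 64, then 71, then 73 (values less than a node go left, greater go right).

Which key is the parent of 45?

25: root
26: right child of 25 (depth 1)
35: right child of 26 (depth 2)
41: right child of 35 (depth 3)
40: left child of 41 (depth 4)
30: left child of 35 (depth 3)
27: left child of 30 (depth 4)
28: right child of 27 (depth 5)
29: right child of 28 (depth 6)
45: right child of 41 (depth 4)
53: right child of 45 (depth 5)
50: left child of 53 (depth 6)
47: left child of 50 (depth 7)
64: right child of 53 (depth 6)
71: right child of 64 (depth 7)
73: right child of 71 (depth 8)

41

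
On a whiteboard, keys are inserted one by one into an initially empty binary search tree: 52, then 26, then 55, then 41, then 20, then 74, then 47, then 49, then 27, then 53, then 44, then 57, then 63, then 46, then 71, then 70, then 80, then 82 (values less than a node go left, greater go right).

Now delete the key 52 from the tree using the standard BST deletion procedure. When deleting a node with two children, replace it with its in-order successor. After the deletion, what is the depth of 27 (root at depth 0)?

Insert 52: tree is empty, so 52 becomes the root.
Insert 26: 26 < 52 → go left. Place as left child of 52.
Insert 55: 55 > 52 → go right. Place as right child of 52.
Insert 41: 41 < 52 → go left; 41 > 26 → go right. Place as right child of 26.
Insert 20: 20 < 52 → go left; 20 < 26 → go left. Place as left child of 26.
Insert 74: 74 > 52 → go right; 74 > 55 → go right. Place as right child of 55.
Insert 47: 47 < 52 → go left; 47 > 26 → go right; 47 > 41 → go right. Place as right child of 41.
Insert 49: 49 < 52 → go left; 49 > 26 → go right; 49 > 41 → go right; 49 > 47 → go right. Place as right child of 47.
Insert 27: 27 < 52 → go left; 27 > 26 → go right; 27 < 41 → go left. Place as left child of 41.
Insert 53: 53 > 52 → go right; 53 < 55 → go left. Place as left child of 55.
Insert 44: 44 < 52 → go left; 44 > 26 → go right; 44 > 41 → go right; 44 < 47 → go left. Place as left child of 47.
Insert 57: 57 > 52 → go right; 57 > 55 → go right; 57 < 74 → go left. Place as left child of 74.
Insert 63: 63 > 52 → go right; 63 > 55 → go right; 63 < 74 → go left; 63 > 57 → go right. Place as right child of 57.
Insert 46: 46 < 52 → go left; 46 > 26 → go right; 46 > 41 → go right; 46 < 47 → go left; 46 > 44 → go right. Place as right child of 44.
Insert 71: 71 > 52 → go right; 71 > 55 → go right; 71 < 74 → go left; 71 > 57 → go right; 71 > 63 → go right. Place as right child of 63.
Insert 70: 70 > 52 → go right; 70 > 55 → go right; 70 < 74 → go left; 70 > 57 → go right; 70 > 63 → go right; 70 < 71 → go left. Place as left child of 71.
Insert 80: 80 > 52 → go right; 80 > 55 → go right; 80 > 74 → go right. Place as right child of 74.
Insert 82: 82 > 52 → go right; 82 > 55 → go right; 82 > 74 → go right; 82 > 80 → go right. Place as right child of 80.

Delete 52 (two children — replace with in-order successor).
After deletion, path to 27: 53 → 26 → 41 → 27.

3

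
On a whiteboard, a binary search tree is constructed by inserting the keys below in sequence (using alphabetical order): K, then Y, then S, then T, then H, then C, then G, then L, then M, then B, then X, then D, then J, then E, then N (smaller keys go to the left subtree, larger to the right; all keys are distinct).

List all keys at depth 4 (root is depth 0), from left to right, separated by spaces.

K: root
Y: right child of K (depth 1)
S: left child of Y (depth 2)
T: right child of S (depth 3)
H: left child of K (depth 1)
C: left child of H (depth 2)
G: right child of C (depth 3)
L: left child of S (depth 3)
M: right child of L (depth 4)
B: left child of C (depth 3)
X: right child of T (depth 4)
D: left child of G (depth 4)
J: right child of H (depth 2)
E: right child of D (depth 5)
N: right child of M (depth 5)

D M X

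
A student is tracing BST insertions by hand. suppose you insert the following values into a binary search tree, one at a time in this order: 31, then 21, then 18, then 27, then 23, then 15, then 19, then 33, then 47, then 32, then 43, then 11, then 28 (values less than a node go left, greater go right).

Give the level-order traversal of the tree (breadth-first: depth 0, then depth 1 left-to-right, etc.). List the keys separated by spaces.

31 21 33 18 27 32 47 15 19 23 28 43 11

Insert 31: tree is empty, so 31 becomes the root.
Insert 21: 21 < 31 → go left. Place as left child of 31.
Insert 18: 18 < 31 → go left; 18 < 21 → go left. Place as left child of 21.
Insert 27: 27 < 31 → go left; 27 > 21 → go right. Place as right child of 21.
Insert 23: 23 < 31 → go left; 23 > 21 → go right; 23 < 27 → go left. Place as left child of 27.
Insert 15: 15 < 31 → go left; 15 < 21 → go left; 15 < 18 → go left. Place as left child of 18.
Insert 19: 19 < 31 → go left; 19 < 21 → go left; 19 > 18 → go right. Place as right child of 18.
Insert 33: 33 > 31 → go right. Place as right child of 31.
Insert 47: 47 > 31 → go right; 47 > 33 → go right. Place as right child of 33.
Insert 32: 32 > 31 → go right; 32 < 33 → go left. Place as left child of 33.
Insert 43: 43 > 31 → go right; 43 > 33 → go right; 43 < 47 → go left. Place as left child of 47.
Insert 11: 11 < 31 → go left; 11 < 21 → go left; 11 < 18 → go left; 11 < 15 → go left. Place as left child of 15.
Insert 28: 28 < 31 → go left; 28 > 21 → go right; 28 > 27 → go right. Place as right child of 27.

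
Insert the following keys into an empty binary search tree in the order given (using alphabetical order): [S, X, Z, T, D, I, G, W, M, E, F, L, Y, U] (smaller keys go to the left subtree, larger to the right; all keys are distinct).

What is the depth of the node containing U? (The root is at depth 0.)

4

Insert S: tree is empty, so S becomes the root.
Insert X: X > S → go right. Place as right child of S.
Insert Z: Z > S → go right; Z > X → go right. Place as right child of X.
Insert T: T > S → go right; T < X → go left. Place as left child of X.
Insert D: D < S → go left. Place as left child of S.
Insert I: I < S → go left; I > D → go right. Place as right child of D.
Insert G: G < S → go left; G > D → go right; G < I → go left. Place as left child of I.
Insert W: W > S → go right; W < X → go left; W > T → go right. Place as right child of T.
Insert M: M < S → go left; M > D → go right; M > I → go right. Place as right child of I.
Insert E: E < S → go left; E > D → go right; E < I → go left; E < G → go left. Place as left child of G.
Insert F: F < S → go left; F > D → go right; F < I → go left; F < G → go left; F > E → go right. Place as right child of E.
Insert L: L < S → go left; L > D → go right; L > I → go right; L < M → go left. Place as left child of M.
Insert Y: Y > S → go right; Y > X → go right; Y < Z → go left. Place as left child of Z.
Insert U: U > S → go right; U < X → go left; U > T → go right; U < W → go left. Place as left child of W.

Path to U: S → X → T → W → U, which is 4 edges.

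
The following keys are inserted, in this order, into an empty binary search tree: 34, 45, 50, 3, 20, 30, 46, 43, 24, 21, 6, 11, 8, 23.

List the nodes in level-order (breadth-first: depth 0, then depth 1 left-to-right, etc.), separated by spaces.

34: root
45: right child of 34 (depth 1)
50: right child of 45 (depth 2)
3: left child of 34 (depth 1)
20: right child of 3 (depth 2)
30: right child of 20 (depth 3)
46: left child of 50 (depth 3)
43: left child of 45 (depth 2)
24: left child of 30 (depth 4)
21: left child of 24 (depth 5)
6: left child of 20 (depth 3)
11: right child of 6 (depth 4)
8: left child of 11 (depth 5)
23: right child of 21 (depth 6)

34 3 45 20 43 50 6 30 46 11 24 8 21 23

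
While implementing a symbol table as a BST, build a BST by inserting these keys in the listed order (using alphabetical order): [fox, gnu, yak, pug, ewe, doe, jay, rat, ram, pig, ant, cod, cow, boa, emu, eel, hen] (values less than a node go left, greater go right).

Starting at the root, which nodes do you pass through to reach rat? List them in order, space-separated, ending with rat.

fox gnu yak pug rat

Insert fox: tree is empty, so fox becomes the root.
Insert gnu: gnu > fox → go right. Place as right child of fox.
Insert yak: yak > fox → go right; yak > gnu → go right. Place as right child of gnu.
Insert pug: pug > fox → go right; pug > gnu → go right; pug < yak → go left. Place as left child of yak.
Insert ewe: ewe < fox → go left. Place as left child of fox.
Insert doe: doe < fox → go left; doe < ewe → go left. Place as left child of ewe.
Insert jay: jay > fox → go right; jay > gnu → go right; jay < yak → go left; jay < pug → go left. Place as left child of pug.
Insert rat: rat > fox → go right; rat > gnu → go right; rat < yak → go left; rat > pug → go right. Place as right child of pug.
Insert ram: ram > fox → go right; ram > gnu → go right; ram < yak → go left; ram > pug → go right; ram < rat → go left. Place as left child of rat.
Insert pig: pig > fox → go right; pig > gnu → go right; pig < yak → go left; pig < pug → go left; pig > jay → go right. Place as right child of jay.
Insert ant: ant < fox → go left; ant < ewe → go left; ant < doe → go left. Place as left child of doe.
Insert cod: cod < fox → go left; cod < ewe → go left; cod < doe → go left; cod > ant → go right. Place as right child of ant.
Insert cow: cow < fox → go left; cow < ewe → go left; cow < doe → go left; cow > ant → go right; cow > cod → go right. Place as right child of cod.
Insert boa: boa < fox → go left; boa < ewe → go left; boa < doe → go left; boa > ant → go right; boa < cod → go left. Place as left child of cod.
Insert emu: emu < fox → go left; emu < ewe → go left; emu > doe → go right. Place as right child of doe.
Insert eel: eel < fox → go left; eel < ewe → go left; eel > doe → go right; eel < emu → go left. Place as left child of emu.
Insert hen: hen > fox → go right; hen > gnu → go right; hen < yak → go left; hen < pug → go left; hen < jay → go left. Place as left child of jay.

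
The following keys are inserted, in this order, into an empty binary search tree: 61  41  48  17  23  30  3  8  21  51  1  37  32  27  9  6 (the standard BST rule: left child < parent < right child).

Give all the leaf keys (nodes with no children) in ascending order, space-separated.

1 6 9 21 27 32 51

Resulting structure (node: left, right):
  61: L=41, R=–
  41: L=17, R=48
  48: L=–, R=51
  17: L=3, R=23
  23: L=21, R=30
  30: L=27, R=37
  3: L=1, R=8
  8: L=6, R=9
  21: L=–, R=–
  51: L=–, R=–
  1: L=–, R=–
  37: L=32, R=–
  32: L=–, R=–
  27: L=–, R=–
  9: L=–, R=–
  6: L=–, R=–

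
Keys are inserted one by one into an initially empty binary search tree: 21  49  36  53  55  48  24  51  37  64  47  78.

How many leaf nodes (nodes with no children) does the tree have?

21: root
49: right child of 21 (depth 1)
36: left child of 49 (depth 2)
53: right child of 49 (depth 2)
55: right child of 53 (depth 3)
48: right child of 36 (depth 3)
24: left child of 36 (depth 3)
51: left child of 53 (depth 3)
37: left child of 48 (depth 4)
64: right child of 55 (depth 4)
47: right child of 37 (depth 5)
78: right child of 64 (depth 5)

Leaves: 24, 47, 51, 78 — 4 in total.

4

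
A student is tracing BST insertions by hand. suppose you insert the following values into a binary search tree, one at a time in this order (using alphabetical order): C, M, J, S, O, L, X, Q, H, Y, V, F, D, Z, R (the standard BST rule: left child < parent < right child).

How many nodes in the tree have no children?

Resulting structure (node: left, right):
  C: L=–, R=M
  M: L=J, R=S
  J: L=H, R=L
  S: L=O, R=X
  O: L=–, R=Q
  L: L=–, R=–
  X: L=V, R=Y
  Q: L=–, R=R
  H: L=F, R=–
  Y: L=–, R=Z
  V: L=–, R=–
  F: L=D, R=–
  D: L=–, R=–
  Z: L=–, R=–
  R: L=–, R=–

Leaves: D, L, R, V, Z — 5 in total.

5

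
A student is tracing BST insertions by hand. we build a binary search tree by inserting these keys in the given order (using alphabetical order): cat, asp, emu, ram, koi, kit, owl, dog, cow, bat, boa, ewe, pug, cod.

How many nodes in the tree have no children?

4

cat: root
asp: left child of cat (depth 1)
emu: right child of cat (depth 1)
ram: right child of emu (depth 2)
koi: left child of ram (depth 3)
kit: left child of koi (depth 4)
owl: right child of koi (depth 4)
dog: left child of emu (depth 2)
cow: left child of dog (depth 3)
bat: right child of asp (depth 2)
boa: right child of bat (depth 3)
ewe: left child of kit (depth 5)
pug: right child of owl (depth 5)
cod: left child of cow (depth 4)

Leaves: boa, cod, ewe, pug — 4 in total.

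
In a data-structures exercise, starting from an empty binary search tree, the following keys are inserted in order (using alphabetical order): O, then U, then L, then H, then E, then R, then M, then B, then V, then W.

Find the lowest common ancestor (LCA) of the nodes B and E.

Resulting structure (node: left, right):
  O: L=L, R=U
  U: L=R, R=V
  L: L=H, R=M
  H: L=E, R=–
  E: L=B, R=–
  R: L=–, R=–
  M: L=–, R=–
  B: L=–, R=–
  V: L=–, R=W
  W: L=–, R=–

Path to B: O → L → H → E → B
Path to E: O → L → H → E
E lies on both paths and is an ancestor of the other node.

E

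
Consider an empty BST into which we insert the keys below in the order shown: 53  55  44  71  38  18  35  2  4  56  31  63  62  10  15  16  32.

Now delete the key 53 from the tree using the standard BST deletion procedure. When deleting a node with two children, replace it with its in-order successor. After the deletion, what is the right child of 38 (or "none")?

53: root
55: right child of 53 (depth 1)
44: left child of 53 (depth 1)
71: right child of 55 (depth 2)
38: left child of 44 (depth 2)
18: left child of 38 (depth 3)
35: right child of 18 (depth 4)
2: left child of 18 (depth 4)
4: right child of 2 (depth 5)
56: left child of 71 (depth 3)
31: left child of 35 (depth 5)
63: right child of 56 (depth 4)
62: left child of 63 (depth 5)
10: right child of 4 (depth 6)
15: right child of 10 (depth 7)
16: right child of 15 (depth 8)
32: right child of 31 (depth 6)

Delete 53 (two children — replace with in-order successor).
After deletion, 38's right child: none.

none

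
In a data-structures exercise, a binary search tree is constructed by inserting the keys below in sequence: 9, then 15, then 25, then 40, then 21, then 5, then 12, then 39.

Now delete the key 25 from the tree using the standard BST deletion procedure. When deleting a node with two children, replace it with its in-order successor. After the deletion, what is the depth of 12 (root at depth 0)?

Insert 9: tree is empty, so 9 becomes the root.
Insert 15: 15 > 9 → go right. Place as right child of 9.
Insert 25: 25 > 9 → go right; 25 > 15 → go right. Place as right child of 15.
Insert 40: 40 > 9 → go right; 40 > 15 → go right; 40 > 25 → go right. Place as right child of 25.
Insert 21: 21 > 9 → go right; 21 > 15 → go right; 21 < 25 → go left. Place as left child of 25.
Insert 5: 5 < 9 → go left. Place as left child of 9.
Insert 12: 12 > 9 → go right; 12 < 15 → go left. Place as left child of 15.
Insert 39: 39 > 9 → go right; 39 > 15 → go right; 39 > 25 → go right; 39 < 40 → go left. Place as left child of 40.

Delete 25 (two children — replace with in-order successor).
After deletion, path to 12: 9 → 15 → 12.

2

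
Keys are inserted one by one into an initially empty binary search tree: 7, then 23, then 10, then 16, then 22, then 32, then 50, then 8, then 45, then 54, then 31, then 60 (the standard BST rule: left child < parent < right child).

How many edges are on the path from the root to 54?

7: root
23: right child of 7 (depth 1)
10: left child of 23 (depth 2)
16: right child of 10 (depth 3)
22: right child of 16 (depth 4)
32: right child of 23 (depth 2)
50: right child of 32 (depth 3)
8: left child of 10 (depth 3)
45: left child of 50 (depth 4)
54: right child of 50 (depth 4)
31: left child of 32 (depth 3)
60: right child of 54 (depth 5)

Path to 54: 7 → 23 → 32 → 50 → 54, which is 4 edges.

4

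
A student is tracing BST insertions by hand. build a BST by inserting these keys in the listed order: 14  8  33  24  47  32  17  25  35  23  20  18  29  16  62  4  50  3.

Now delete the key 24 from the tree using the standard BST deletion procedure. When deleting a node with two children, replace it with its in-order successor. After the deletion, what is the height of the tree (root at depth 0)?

Insert 14: tree is empty, so 14 becomes the root.
Insert 8: 8 < 14 → go left. Place as left child of 14.
Insert 33: 33 > 14 → go right. Place as right child of 14.
Insert 24: 24 > 14 → go right; 24 < 33 → go left. Place as left child of 33.
Insert 47: 47 > 14 → go right; 47 > 33 → go right. Place as right child of 33.
Insert 32: 32 > 14 → go right; 32 < 33 → go left; 32 > 24 → go right. Place as right child of 24.
Insert 17: 17 > 14 → go right; 17 < 33 → go left; 17 < 24 → go left. Place as left child of 24.
Insert 25: 25 > 14 → go right; 25 < 33 → go left; 25 > 24 → go right; 25 < 32 → go left. Place as left child of 32.
Insert 35: 35 > 14 → go right; 35 > 33 → go right; 35 < 47 → go left. Place as left child of 47.
Insert 23: 23 > 14 → go right; 23 < 33 → go left; 23 < 24 → go left; 23 > 17 → go right. Place as right child of 17.
Insert 20: 20 > 14 → go right; 20 < 33 → go left; 20 < 24 → go left; 20 > 17 → go right; 20 < 23 → go left. Place as left child of 23.
Insert 18: 18 > 14 → go right; 18 < 33 → go left; 18 < 24 → go left; 18 > 17 → go right; 18 < 23 → go left; 18 < 20 → go left. Place as left child of 20.
Insert 29: 29 > 14 → go right; 29 < 33 → go left; 29 > 24 → go right; 29 < 32 → go left; 29 > 25 → go right. Place as right child of 25.
Insert 16: 16 > 14 → go right; 16 < 33 → go left; 16 < 24 → go left; 16 < 17 → go left. Place as left child of 17.
Insert 62: 62 > 14 → go right; 62 > 33 → go right; 62 > 47 → go right. Place as right child of 47.
Insert 4: 4 < 14 → go left; 4 < 8 → go left. Place as left child of 8.
Insert 50: 50 > 14 → go right; 50 > 33 → go right; 50 > 47 → go right; 50 < 62 → go left. Place as left child of 62.
Insert 3: 3 < 14 → go left; 3 < 8 → go left; 3 < 4 → go left. Place as left child of 4.

Delete 24 (two children — replace with in-order successor).
After deletion, deepest node is 18 at depth 6.

6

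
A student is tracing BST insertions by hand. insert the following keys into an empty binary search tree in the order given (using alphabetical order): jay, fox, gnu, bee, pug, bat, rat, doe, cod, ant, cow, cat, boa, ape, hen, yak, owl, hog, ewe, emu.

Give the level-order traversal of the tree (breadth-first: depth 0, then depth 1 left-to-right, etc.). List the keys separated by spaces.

jay fox pug bee gnu owl rat bat doe hen yak ant cod ewe hog ape cat cow emu boa

Resulting structure (node: left, right):
  jay: L=fox, R=pug
  fox: L=bee, R=gnu
  gnu: L=–, R=hen
  bee: L=bat, R=doe
  pug: L=owl, R=rat
  bat: L=ant, R=–
  rat: L=–, R=yak
  doe: L=cod, R=ewe
  cod: L=cat, R=cow
  ant: L=–, R=ape
  cow: L=–, R=–
  cat: L=boa, R=–
  boa: L=–, R=–
  ape: L=–, R=–
  hen: L=–, R=hog
  yak: L=–, R=–
  owl: L=–, R=–
  hog: L=–, R=–
  ewe: L=emu, R=–
  emu: L=–, R=–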